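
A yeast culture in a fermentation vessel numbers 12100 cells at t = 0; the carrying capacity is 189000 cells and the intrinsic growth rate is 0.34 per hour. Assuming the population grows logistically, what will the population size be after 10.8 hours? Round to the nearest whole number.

A = (K − N₀)/N₀ = (189000 − 12100)/12100 = 14.62.
N(t) = K/(1 + A·e^(−rt)) = 189000/(1 + 14.62×e^(−0.34×10.8)).
e^(−3.672) = 0.025426; denominator = 1 + 14.62×0.025426 = 1.3717.
N = 189000/1.3717 = 137783.

137783 cells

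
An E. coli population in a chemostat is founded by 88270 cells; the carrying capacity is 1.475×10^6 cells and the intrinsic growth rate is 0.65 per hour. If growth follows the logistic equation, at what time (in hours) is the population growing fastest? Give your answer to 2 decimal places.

4.24 hours

Logistic growth is fastest at N = K/2 = 737500.
A = (K − N₀)/N₀ = 15.71. Set K/(1 + A·e^(−rt)) = K/2 → A·e^(−rt) = 1.
e^(−0.65t) = 1/15.71 = 0.0636533, so t = ln(15.71)/0.65 = 2.7543/0.65 = 4.2374.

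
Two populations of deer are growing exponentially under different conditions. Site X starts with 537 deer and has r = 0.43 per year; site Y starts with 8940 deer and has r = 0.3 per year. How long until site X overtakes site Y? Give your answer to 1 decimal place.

Set 537·e^(0.43t) = 8940·e^(0.3t).
e^((0.43 − 0.3)t) = 8940/537 → e^(0.13·t) = 16.648.
0.13·t = ln(16.648) = 2.8123, so t = 2.8123/0.13 = 21.633.

21.6 years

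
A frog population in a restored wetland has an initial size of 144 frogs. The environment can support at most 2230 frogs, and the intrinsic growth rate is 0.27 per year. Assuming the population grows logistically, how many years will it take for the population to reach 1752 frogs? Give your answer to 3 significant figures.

A = (K − N₀)/N₀ = (2230 − 144)/144 = 14.486.
Solve 2230/(1 + 14.486·e^(−0.27t)) = 1752: 1 + 14.486·e^(−0.27t) = 1.2728, so e^(−0.27t) = 0.018834.
−0.27·t = ln(0.018834) = -3.9721, so t = 3.9721/0.27 = 14.711.

14.7 years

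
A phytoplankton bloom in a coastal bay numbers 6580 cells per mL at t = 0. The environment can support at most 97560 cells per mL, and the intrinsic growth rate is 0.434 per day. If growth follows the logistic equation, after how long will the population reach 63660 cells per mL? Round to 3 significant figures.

A = (K − N₀)/N₀ = (97560 − 6580)/6580 = 13.827.
Solve 97560/(1 + 13.827·e^(−0.434t)) = 63660: 1 + 13.827·e^(−0.434t) = 1.5325, so e^(−0.434t) = 0.0385135.
−0.434·t = ln(0.0385135) = -3.2567, so t = 3.2567/0.434 = 7.504.

7.50 days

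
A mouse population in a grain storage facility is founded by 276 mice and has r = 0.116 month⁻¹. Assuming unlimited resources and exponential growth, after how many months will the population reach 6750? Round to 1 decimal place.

Set N₀·e^(rt) = 6750: e^(0.116·t) = 6750/276 = 24.457.
0.116·t = ln(24.457) = 3.1969, so t = 3.1969/0.116 = 27.559.

27.6 months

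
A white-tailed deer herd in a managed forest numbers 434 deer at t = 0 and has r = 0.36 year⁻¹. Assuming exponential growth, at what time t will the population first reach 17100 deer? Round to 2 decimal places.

Set N₀·e^(rt) = 17100: e^(0.36·t) = 17100/434 = 39.401.
0.36·t = ln(39.401) = 3.6738, so t = 3.6738/0.36 = 10.205.

10.20 years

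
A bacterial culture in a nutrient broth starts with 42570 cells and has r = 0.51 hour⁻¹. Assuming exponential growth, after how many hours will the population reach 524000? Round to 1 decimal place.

Set N₀·e^(rt) = 524000: e^(0.51·t) = 524000/42570 = 12.309.
0.51·t = ln(12.309) = 2.5103, so t = 2.5103/0.51 = 4.9222.

4.9 hours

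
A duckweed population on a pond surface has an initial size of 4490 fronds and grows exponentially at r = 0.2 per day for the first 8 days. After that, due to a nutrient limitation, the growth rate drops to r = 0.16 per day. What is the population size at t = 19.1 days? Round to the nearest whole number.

Phase 1: N(8) = 4490·e^(0.2×8) = 4490·e^1.6 = 22239.1.
Phase 2 runs for 19.1 − 8 = 11.1 days at r = 0.16.
N(19.1) = 22239.1·e^(0.16×11.1) = 22239.1·e^1.776 = 131348.

131348 fronds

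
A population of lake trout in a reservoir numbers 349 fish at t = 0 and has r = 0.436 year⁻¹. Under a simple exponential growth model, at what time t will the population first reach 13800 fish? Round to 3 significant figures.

Set N₀·e^(rt) = 13800: e^(0.436·t) = 13800/349 = 39.542.
0.436·t = ln(39.542) = 3.6774, so t = 3.6774/0.436 = 8.4343.

8.43 years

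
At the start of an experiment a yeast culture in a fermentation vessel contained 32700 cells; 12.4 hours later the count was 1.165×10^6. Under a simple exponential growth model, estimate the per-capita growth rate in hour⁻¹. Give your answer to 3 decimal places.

0.288 per hour

From N(t) = N₀·e^(rt): e^(r·12.4) = 1.165×10^6/32700 = 35.627.
r·12.4 = ln(35.627) = 3.5731, so r = 3.5731/12.4 = 0.28815.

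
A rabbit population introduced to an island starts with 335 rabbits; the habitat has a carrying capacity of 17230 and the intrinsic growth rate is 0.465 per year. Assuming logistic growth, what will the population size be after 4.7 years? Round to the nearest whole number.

A = (K − N₀)/N₀ = (17230 − 335)/335 = 50.433.
N(t) = K/(1 + A·e^(−rt)) = 17230/(1 + 50.433×e^(−0.465×4.7)).
e^(−2.186) = 0.11242; denominator = 1 + 50.433×0.11242 = 6.6697.
N = 17230/6.6697 = 2583.31.

2583 rabbits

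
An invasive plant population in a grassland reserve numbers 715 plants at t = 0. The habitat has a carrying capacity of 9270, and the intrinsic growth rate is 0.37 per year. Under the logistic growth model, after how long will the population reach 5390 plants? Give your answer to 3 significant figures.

A = (K − N₀)/N₀ = (9270 − 715)/715 = 11.965.
Solve 9270/(1 + 11.965·e^(−0.37t)) = 5390: 1 + 11.965·e^(−0.37t) = 1.7199, so e^(−0.37t) = 0.0601629.
−0.37·t = ln(0.0601629) = -2.8107, so t = 2.8107/0.37 = 7.5965.

7.60 years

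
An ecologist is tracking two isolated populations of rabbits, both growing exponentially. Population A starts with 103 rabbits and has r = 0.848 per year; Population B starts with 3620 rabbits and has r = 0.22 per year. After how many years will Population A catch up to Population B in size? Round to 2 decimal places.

5.67 years

Set 103·e^(0.848t) = 3620·e^(0.22t).
e^((0.848 − 0.22)t) = 3620/103 → e^(0.628·t) = 35.146.
0.628·t = ln(35.146) = 3.5595, so t = 3.5595/0.628 = 5.668.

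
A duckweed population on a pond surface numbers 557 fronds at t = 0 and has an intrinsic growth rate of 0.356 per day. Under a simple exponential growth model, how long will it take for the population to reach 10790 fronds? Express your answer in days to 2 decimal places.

8.33 days

Set N₀·e^(rt) = 10790: e^(0.356·t) = 10790/557 = 19.372.
0.356·t = ln(19.372) = 2.9638, so t = 2.9638/0.356 = 8.3253.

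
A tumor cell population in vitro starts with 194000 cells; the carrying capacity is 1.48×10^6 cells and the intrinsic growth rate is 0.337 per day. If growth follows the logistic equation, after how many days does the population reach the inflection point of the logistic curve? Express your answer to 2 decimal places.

Logistic growth is fastest at N = K/2 = 740000.
A = (K − N₀)/N₀ = 6.6289. Set K/(1 + A·e^(−rt)) = K/2 → A·e^(−rt) = 1.
e^(−0.337t) = 1/6.6289 = 0.150855, so t = ln(6.6289)/0.337 = 1.8914/0.337 = 5.6126.

5.61 days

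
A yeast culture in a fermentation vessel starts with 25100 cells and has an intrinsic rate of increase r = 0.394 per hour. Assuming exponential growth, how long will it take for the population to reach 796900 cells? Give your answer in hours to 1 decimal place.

8.8 hours

Set N₀·e^(rt) = 796900: e^(0.394·t) = 796900/25100 = 31.749.
0.394·t = ln(31.749) = 3.4579, so t = 3.4579/0.394 = 8.7763.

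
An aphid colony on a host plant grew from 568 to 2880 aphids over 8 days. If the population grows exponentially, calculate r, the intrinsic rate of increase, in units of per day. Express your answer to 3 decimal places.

0.203 per day

From N(t) = N₀·e^(rt): e^(r·8) = 2880/568 = 5.0704.
r·8 = ln(5.0704) = 1.6234, so r = 1.6234/8 = 0.20293.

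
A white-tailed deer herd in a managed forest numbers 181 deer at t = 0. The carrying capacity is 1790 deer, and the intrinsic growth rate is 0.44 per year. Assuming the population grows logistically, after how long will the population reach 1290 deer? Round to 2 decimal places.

7.12 years

A = (K − N₀)/N₀ = (1790 − 181)/181 = 8.8895.
Solve 1790/(1 + 8.8895·e^(−0.44t)) = 1290: 1 + 8.8895·e^(−0.44t) = 1.3876, so e^(−0.44t) = 0.0436016.
−0.44·t = ln(0.0436016) = -3.1327, so t = 3.1327/0.44 = 7.1197.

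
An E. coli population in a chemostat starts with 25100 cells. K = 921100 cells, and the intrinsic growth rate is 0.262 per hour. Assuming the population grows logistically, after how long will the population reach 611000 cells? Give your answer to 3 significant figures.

16.2 hours

A = (K − N₀)/N₀ = (921100 − 25100)/25100 = 35.697.
Solve 921100/(1 + 35.697·e^(−0.262t)) = 611000: 1 + 35.697·e^(−0.262t) = 1.5075, so e^(−0.262t) = 0.0142176.
−0.262·t = ln(0.0142176) = -4.2533, so t = 4.2533/0.262 = 16.234.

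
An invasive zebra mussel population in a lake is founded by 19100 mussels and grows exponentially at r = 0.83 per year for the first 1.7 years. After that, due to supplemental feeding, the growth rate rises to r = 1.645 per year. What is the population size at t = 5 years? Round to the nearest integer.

Phase 1: N(1.7) = 19100·e^(0.83×1.7) = 19100·e^1.411 = 78311.
Phase 2 runs for 5 − 1.7 = 3.3 years at r = 1.645.
N(5) = 78311·e^(1.645×3.3) = 78311·e^5.428 = 1.783982×10^7.

17839820 mussels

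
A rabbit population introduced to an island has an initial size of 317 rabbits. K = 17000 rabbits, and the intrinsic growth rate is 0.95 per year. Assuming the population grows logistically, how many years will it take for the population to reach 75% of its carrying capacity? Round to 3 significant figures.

5.33 years

A = (K − N₀)/N₀ = (17000 − 317)/317 = 52.628.
Solve 17000/(1 + 52.628·e^(−0.95t)) = 12750: 1 + 52.628·e^(−0.95t) = 1.3333, so e^(−0.95t) = 0.00633379.
−0.95·t = ln(0.00633379) = -5.0619, so t = 5.0619/0.95 = 5.3283.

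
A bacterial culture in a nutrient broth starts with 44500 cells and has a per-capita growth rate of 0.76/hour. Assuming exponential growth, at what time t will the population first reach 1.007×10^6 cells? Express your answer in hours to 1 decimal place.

Set N₀·e^(rt) = 1.007×10^6: e^(0.76·t) = 1.007×10^6/44500 = 22.629.
0.76·t = ln(22.629) = 3.1192, so t = 3.1192/0.76 = 4.1043.

4.1 hours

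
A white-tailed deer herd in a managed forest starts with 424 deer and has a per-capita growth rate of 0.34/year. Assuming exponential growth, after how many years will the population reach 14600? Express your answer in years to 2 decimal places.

Set N₀·e^(rt) = 14600: e^(0.34·t) = 14600/424 = 34.434.
0.34·t = ln(34.434) = 3.539, so t = 3.539/0.34 = 10.409.

10.41 years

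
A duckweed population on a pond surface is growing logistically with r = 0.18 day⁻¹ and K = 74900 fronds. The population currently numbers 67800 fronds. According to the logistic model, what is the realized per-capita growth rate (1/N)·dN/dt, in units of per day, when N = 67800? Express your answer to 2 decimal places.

(1/N)·dN/dt = r(1 − N/K) = 0.18 × (1 − 67800/74900).
= 0.18 × 0.094793 = 0.017063.

0.02 per day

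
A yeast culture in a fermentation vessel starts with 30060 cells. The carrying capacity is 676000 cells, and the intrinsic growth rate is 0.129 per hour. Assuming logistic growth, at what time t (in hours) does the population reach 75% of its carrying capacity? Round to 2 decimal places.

A = (K − N₀)/N₀ = (676000 − 30060)/30060 = 21.488.
Solve 676000/(1 + 21.488·e^(−0.129t)) = 507000: 1 + 21.488·e^(−0.129t) = 1.3333, so e^(−0.129t) = 0.0155123.
−0.129·t = ln(0.0155123) = -4.1661, so t = 4.1661/0.129 = 32.296.

32.30 hours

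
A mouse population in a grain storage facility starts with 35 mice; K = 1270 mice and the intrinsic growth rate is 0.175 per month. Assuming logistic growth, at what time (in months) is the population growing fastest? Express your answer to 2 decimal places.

Logistic growth is fastest at N = K/2 = 635.
A = (K − N₀)/N₀ = 35.286. Set K/(1 + A·e^(−rt)) = K/2 → A·e^(−rt) = 1.
e^(−0.175t) = 1/35.286 = 0.0283401, so t = ln(35.286)/0.175 = 3.5635/0.175 = 20.363.

20.36 months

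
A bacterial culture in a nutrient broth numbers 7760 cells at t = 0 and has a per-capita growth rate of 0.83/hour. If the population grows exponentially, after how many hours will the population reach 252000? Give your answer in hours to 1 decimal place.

4.2 hours

Set N₀·e^(rt) = 252000: e^(0.83·t) = 252000/7760 = 32.474.
0.83·t = ln(32.474) = 3.4804, so t = 3.4804/0.83 = 4.1933.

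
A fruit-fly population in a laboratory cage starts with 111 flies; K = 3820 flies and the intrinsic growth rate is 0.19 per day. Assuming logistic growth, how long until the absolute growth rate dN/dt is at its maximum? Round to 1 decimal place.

Logistic growth is fastest at N = K/2 = 1910.
A = (K − N₀)/N₀ = 33.414. Set K/(1 + A·e^(−rt)) = K/2 → A·e^(−rt) = 1.
e^(−0.19t) = 1/33.414 = 0.0299272, so t = ln(33.414)/0.19 = 3.509/0.19 = 18.468.

18.5 days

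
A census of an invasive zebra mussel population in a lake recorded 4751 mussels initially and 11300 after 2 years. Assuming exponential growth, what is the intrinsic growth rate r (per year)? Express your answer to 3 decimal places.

0.433 per year

From N(t) = N₀·e^(rt): e^(r·2) = 11300/4751 = 2.3784.
r·2 = ln(2.3784) = 0.86645, so r = 0.86645/2 = 0.43322.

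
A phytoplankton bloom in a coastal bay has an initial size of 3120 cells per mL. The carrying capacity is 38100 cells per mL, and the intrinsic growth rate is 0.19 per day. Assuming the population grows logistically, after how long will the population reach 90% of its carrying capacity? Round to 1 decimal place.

A = (K − N₀)/N₀ = (38100 − 3120)/3120 = 11.212.
Solve 38100/(1 + 11.212·e^(−0.19t)) = 34290: 1 + 11.212·e^(−0.19t) = 1.1111, so e^(−0.19t) = 0.00991043.
−0.19·t = ln(0.00991043) = -4.6142, so t = 4.6142/0.19 = 24.285.

24.3 days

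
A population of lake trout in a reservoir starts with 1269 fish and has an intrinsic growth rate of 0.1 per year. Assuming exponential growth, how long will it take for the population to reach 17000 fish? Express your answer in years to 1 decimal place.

25.9 years

Set N₀·e^(rt) = 17000: e^(0.1·t) = 17000/1269 = 13.396.
0.1·t = ln(13.396) = 2.595, so t = 2.595/0.1 = 25.95.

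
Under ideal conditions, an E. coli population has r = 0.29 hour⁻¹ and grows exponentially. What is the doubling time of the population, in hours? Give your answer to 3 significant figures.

Doubling time t_d = ln(2)/r = 0.6931/0.29 = 2.3902.

2.39 hours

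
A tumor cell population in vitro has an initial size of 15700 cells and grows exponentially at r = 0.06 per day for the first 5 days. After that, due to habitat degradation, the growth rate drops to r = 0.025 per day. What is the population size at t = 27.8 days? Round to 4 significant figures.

Phase 1: N(5) = 15700·e^(0.06×5) = 15700·e^0.3 = 21192.8.
Phase 2 runs for 27.8 − 5 = 22.8 days at r = 0.025.
N(27.8) = 21192.8·e^(0.025×22.8) = 21192.8·e^0.57 = 37474.5.

37470 cells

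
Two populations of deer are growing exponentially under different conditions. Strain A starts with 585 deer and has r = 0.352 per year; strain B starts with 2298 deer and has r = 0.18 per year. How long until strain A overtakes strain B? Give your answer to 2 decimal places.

Set 585·e^(0.352t) = 2298·e^(0.18t).
e^((0.352 − 0.18)t) = 2298/585 → e^(0.172·t) = 3.9282.
0.172·t = ln(3.9282) = 1.3682, so t = 1.3682/0.172 = 7.9546.

7.95 years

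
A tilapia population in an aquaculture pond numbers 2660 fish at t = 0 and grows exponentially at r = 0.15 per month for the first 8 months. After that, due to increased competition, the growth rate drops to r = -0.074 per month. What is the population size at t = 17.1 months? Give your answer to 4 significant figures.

4504 fish

Phase 1: N(8) = 2660·e^(0.15×8) = 2660·e^1.2 = 8831.51.
Phase 2 runs for 17.1 − 8 = 9.1 months at r = -0.074.
N(17.1) = 8831.51·e^(-0.074×9.1) = 8831.51·e^-0.6734 = 4503.82.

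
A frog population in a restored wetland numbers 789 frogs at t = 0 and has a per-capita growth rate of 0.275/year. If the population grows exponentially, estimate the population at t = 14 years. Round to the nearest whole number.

N(t) = N₀·e^(rt) = 789 × e^(0.275×14) = 789 × e^3.85.
e^3.85 ≈ 46.993, so N ≈ 789 × 46.993 = 37077.5.

37078 frogs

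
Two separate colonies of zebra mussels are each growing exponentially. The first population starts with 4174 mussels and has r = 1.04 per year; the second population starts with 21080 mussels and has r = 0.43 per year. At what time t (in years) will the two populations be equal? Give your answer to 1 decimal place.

2.7 years

Set 4174·e^(1.04t) = 21080·e^(0.43t).
e^((1.04 − 0.43)t) = 21080/4174 → e^(0.61·t) = 5.0503.
0.61·t = ln(5.0503) = 1.6194, so t = 1.6194/0.61 = 2.6548.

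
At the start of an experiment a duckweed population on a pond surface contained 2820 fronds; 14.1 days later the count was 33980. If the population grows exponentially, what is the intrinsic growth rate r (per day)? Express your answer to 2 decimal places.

From N(t) = N₀·e^(rt): e^(r·14.1) = 33980/2820 = 12.05.
r·14.1 = ln(12.05) = 2.489, so r = 2.489/14.1 = 0.17653.

0.18 per day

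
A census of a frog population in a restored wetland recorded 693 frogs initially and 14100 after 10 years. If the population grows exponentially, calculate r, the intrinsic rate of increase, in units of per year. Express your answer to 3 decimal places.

From N(t) = N₀·e^(rt): e^(r·10) = 14100/693 = 20.346.
r·10 = ln(20.346) = 3.0129, so r = 3.0129/10 = 0.30129.

0.301 per year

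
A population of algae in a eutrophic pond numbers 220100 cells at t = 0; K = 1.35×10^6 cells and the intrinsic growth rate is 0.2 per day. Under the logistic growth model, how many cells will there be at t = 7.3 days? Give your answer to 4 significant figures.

615800 cells

A = (K − N₀)/N₀ = (1.35×10^6 − 220100)/220100 = 5.1336.
N(t) = K/(1 + A·e^(−rt)) = 1.35×10^6/(1 + 5.1336×e^(−0.2×7.3)).
e^(−1.46) = 0.23224; denominator = 1 + 5.1336×0.23224 = 2.1922.
N = 1.35×10^6/2.1922 = 615819.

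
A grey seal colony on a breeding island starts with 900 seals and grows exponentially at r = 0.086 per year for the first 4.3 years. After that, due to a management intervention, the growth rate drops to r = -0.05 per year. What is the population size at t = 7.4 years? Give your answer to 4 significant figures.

Phase 1: N(4.3) = 900·e^(0.086×4.3) = 900·e^0.3698 = 1302.7.
Phase 2 runs for 7.4 − 4.3 = 3.1 years at r = -0.05.
N(7.4) = 1302.7·e^(-0.05×3.1) = 1302.7·e^-0.155 = 1115.65.

1116 seals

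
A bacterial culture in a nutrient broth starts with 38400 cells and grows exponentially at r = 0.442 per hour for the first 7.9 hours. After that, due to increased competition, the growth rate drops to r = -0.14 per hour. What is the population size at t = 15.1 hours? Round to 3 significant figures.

460000 cells

Phase 1: N(7.9) = 38400·e^(0.442×7.9) = 38400·e^3.492 = 1.261249×10^6.
Phase 2 runs for 15.1 − 7.9 = 7.2 hours at r = -0.14.
N(15.1) = 1.261249×10^6·e^(-0.14×7.2) = 1.261249×10^6·e^-1.008 = 460290.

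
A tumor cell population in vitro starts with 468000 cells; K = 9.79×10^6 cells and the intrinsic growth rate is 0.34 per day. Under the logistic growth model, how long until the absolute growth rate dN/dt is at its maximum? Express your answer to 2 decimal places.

8.80 days

Logistic growth is fastest at N = K/2 = 4.895×10^6.
A = (K − N₀)/N₀ = 19.919. Set K/(1 + A·e^(−rt)) = K/2 → A·e^(−rt) = 1.
e^(−0.34t) = 1/19.919 = 0.0502038, so t = ln(19.919)/0.34 = 2.9917/0.34 = 8.799.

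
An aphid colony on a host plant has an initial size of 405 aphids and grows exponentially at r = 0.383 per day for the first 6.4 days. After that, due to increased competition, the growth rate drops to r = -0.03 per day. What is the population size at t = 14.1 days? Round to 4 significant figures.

3730 aphids

Phase 1: N(6.4) = 405·e^(0.383×6.4) = 405·e^2.451 = 4698.92.
Phase 2 runs for 14.1 − 6.4 = 7.7 days at r = -0.03.
N(14.1) = 4698.92·e^(-0.03×7.7) = 4698.92·e^-0.231 = 3729.71.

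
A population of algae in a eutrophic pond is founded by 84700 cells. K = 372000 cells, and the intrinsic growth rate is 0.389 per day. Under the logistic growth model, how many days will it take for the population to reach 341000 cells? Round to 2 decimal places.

9.30 days

A = (K − N₀)/N₀ = (372000 − 84700)/84700 = 3.392.
Solve 372000/(1 + 3.392·e^(−0.389t)) = 341000: 1 + 3.392·e^(−0.389t) = 1.0909, so e^(−0.389t) = 0.0268013.
−0.389·t = ln(0.0268013) = -3.6193, so t = 3.6193/0.389 = 9.3041.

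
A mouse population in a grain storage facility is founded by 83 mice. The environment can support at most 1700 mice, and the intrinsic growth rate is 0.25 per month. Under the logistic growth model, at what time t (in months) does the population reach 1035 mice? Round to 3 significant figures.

13.6 months

A = (K − N₀)/N₀ = (1700 − 83)/83 = 19.482.
Solve 1700/(1 + 19.482·e^(−0.25t)) = 1035: 1 + 19.482·e^(−0.25t) = 1.6425, so e^(−0.25t) = 0.0329799.
−0.25·t = ln(0.0329799) = -3.4119, so t = 3.4119/0.25 = 13.647.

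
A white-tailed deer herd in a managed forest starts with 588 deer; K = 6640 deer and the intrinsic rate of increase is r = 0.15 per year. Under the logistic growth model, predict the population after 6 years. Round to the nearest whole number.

1281 deer

A = (K − N₀)/N₀ = (6640 − 588)/588 = 10.293.
N(t) = K/(1 + A·e^(−rt)) = 6640/(1 + 10.293×e^(−0.15×6)).
e^(−0.9) = 0.40657; denominator = 1 + 10.293×0.40657 = 5.1846.
N = 6640/5.1846 = 1280.71.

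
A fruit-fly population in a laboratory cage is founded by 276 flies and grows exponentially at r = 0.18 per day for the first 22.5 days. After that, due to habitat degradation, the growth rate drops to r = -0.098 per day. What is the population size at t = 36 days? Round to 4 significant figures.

Phase 1: N(22.5) = 276·e^(0.18×22.5) = 276·e^4.05 = 15841.7.
Phase 2 runs for 36 − 22.5 = 13.5 days at r = -0.098.
N(36) = 15841.7·e^(-0.098×13.5) = 15841.7·e^-1.323 = 4219.2.

4219 flies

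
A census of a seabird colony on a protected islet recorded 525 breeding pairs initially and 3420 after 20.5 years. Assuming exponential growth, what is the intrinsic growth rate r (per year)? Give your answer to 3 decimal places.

From N(t) = N₀·e^(rt): e^(r·20.5) = 3420/525 = 6.5143.
r·20.5 = ln(6.5143) = 1.874, so r = 1.874/20.5 = 0.091415.

0.091 per year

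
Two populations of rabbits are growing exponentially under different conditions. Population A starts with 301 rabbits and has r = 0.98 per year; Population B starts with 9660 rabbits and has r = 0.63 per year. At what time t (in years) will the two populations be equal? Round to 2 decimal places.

Set 301·e^(0.98t) = 9660·e^(0.63t).
e^((0.98 − 0.63)t) = 9660/301 → e^(0.35·t) = 32.093.
0.35·t = ln(32.093) = 3.4686, so t = 3.4686/0.35 = 9.9104.

9.91 years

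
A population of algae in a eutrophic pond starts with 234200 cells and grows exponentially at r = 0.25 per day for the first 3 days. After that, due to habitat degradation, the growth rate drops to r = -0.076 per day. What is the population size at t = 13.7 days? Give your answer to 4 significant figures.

Phase 1: N(3) = 234200·e^(0.25×3) = 234200·e^0.75 = 495801.
Phase 2 runs for 13.7 − 3 = 10.7 days at r = -0.076.
N(13.7) = 495801·e^(-0.076×10.7) = 495801·e^-0.8132 = 219857.

219900 cells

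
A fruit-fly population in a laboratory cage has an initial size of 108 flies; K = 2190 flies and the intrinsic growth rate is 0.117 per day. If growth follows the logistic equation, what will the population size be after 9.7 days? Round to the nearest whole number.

304 flies

A = (K − N₀)/N₀ = (2190 − 108)/108 = 19.278.
N(t) = K/(1 + A·e^(−rt)) = 2190/(1 + 19.278×e^(−0.117×9.7)).
e^(−1.135) = 0.32145; denominator = 1 + 19.278×0.32145 = 7.1969.
N = 2190/7.1969 = 304.297.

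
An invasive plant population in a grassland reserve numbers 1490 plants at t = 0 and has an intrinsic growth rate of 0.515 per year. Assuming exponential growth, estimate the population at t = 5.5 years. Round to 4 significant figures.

N(t) = N₀·e^(rt) = 1490 × e^(0.515×5.5) = 1490 × e^2.833.
e^2.833 ≈ 16.988, so N ≈ 1490 × 16.988 = 25311.9.

25310 plants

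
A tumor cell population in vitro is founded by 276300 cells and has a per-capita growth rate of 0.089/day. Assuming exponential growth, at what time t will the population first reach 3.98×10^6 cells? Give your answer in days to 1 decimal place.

Set N₀·e^(rt) = 3.98×10^6: e^(0.089·t) = 3.98×10^6/276300 = 14.405.
0.089·t = ln(14.405) = 2.6675, so t = 2.6675/0.089 = 29.972.

30.0 days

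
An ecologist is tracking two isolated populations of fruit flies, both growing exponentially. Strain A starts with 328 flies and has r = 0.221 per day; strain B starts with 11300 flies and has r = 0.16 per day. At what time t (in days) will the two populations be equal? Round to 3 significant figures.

58.0 days

Set 328·e^(0.221t) = 11300·e^(0.16t).
e^((0.221 − 0.16)t) = 11300/328 → e^(0.061·t) = 34.451.
0.061·t = ln(34.451) = 3.5395, so t = 3.5395/0.061 = 58.025.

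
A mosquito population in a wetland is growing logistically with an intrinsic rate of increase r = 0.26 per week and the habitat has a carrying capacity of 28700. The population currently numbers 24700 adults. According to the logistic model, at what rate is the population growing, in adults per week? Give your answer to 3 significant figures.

dN/dt = rN(1 − N/K) = 0.26 × 24700 × (1 − 24700/28700).
1 − 24700/28700 = 0.13937; dN/dt = 0.26 × 24700 × 0.13937 = 895.05.

895 adults per week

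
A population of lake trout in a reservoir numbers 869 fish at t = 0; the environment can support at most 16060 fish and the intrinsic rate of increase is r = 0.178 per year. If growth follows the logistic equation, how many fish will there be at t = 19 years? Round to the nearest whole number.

A = (K − N₀)/N₀ = (16060 − 869)/869 = 17.481.
N(t) = K/(1 + A·e^(−rt)) = 16060/(1 + 17.481×e^(−0.178×19)).
e^(−3.382) = 0.033979; denominator = 1 + 17.481×0.033979 = 1.594.
N = 16060/1.594 = 10075.3.

10075 fish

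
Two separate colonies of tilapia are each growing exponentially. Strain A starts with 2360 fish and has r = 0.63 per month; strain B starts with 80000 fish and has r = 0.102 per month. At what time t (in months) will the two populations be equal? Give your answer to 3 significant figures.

Set 2360·e^(0.63t) = 80000·e^(0.102t).
e^((0.63 − 0.102)t) = 80000/2360 → e^(0.528·t) = 33.898.
0.528·t = ln(33.898) = 3.5234, so t = 3.5234/0.528 = 6.673.

6.67 months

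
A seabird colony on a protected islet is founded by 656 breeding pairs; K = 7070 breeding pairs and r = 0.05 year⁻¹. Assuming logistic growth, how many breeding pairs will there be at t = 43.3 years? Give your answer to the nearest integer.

3332 breeding pairs

A = (K − N₀)/N₀ = (7070 − 656)/656 = 9.7774.
N(t) = K/(1 + A·e^(−rt)) = 7070/(1 + 9.7774×e^(−0.05×43.3)).
e^(−2.165) = 0.11475; denominator = 1 + 9.7774×0.11475 = 2.122.
N = 7070/2.122 = 3331.82.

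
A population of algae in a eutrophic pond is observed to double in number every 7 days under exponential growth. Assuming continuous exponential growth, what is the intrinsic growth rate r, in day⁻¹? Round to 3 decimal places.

r = ln(2)/t_d = 0.6931/7 = 0.099021.

0.099 per day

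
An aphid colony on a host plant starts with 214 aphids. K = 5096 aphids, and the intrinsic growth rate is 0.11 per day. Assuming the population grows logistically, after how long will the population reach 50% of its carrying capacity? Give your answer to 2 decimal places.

28.43 days

A = (K − N₀)/N₀ = (5096 − 214)/214 = 22.813.
Solve 5096/(1 + 22.813·e^(−0.11t)) = 2548: 1 + 22.813·e^(−0.11t) = 2, so e^(−0.11t) = 0.0438345.
−0.11·t = ln(0.0438345) = -3.1273, so t = 3.1273/0.11 = 28.43.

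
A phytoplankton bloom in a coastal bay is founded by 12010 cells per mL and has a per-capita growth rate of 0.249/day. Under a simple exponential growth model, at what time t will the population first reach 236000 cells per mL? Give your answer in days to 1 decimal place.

12.0 days

Set N₀·e^(rt) = 236000: e^(0.249·t) = 236000/12010 = 19.65.
0.249·t = ln(19.65) = 2.9781, so t = 2.9781/0.249 = 11.96.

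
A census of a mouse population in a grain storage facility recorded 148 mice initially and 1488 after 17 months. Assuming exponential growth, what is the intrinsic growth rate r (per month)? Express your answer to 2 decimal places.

From N(t) = N₀·e^(rt): e^(r·17) = 1488/148 = 10.054.
r·17 = ln(10.054) = 2.308, so r = 2.308/17 = 0.13576.

0.14 per month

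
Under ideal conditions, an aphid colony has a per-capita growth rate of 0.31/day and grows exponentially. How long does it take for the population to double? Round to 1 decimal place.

Doubling time t_d = ln(2)/r = 0.6931/0.31 = 2.236.

2.2 days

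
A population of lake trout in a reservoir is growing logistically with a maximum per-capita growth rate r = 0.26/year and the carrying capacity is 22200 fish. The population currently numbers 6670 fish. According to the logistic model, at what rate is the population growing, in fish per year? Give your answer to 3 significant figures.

1210 fish per year

dN/dt = rN(1 − N/K) = 0.26 × 6670 × (1 − 6670/22200).
1 − 6670/22200 = 0.69955; dN/dt = 0.26 × 6670 × 0.69955 = 1213.2.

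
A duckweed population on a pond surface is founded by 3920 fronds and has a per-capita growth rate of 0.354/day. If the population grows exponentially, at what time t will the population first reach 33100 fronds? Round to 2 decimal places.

Set N₀·e^(rt) = 33100: e^(0.354·t) = 33100/3920 = 8.4439.
0.354·t = ln(8.4439) = 2.1334, so t = 2.1334/0.354 = 6.0267.

6.03 days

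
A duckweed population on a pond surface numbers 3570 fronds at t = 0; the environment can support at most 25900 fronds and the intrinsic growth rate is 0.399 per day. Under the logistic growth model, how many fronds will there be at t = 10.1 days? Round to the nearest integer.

A = (K − N₀)/N₀ = (25900 − 3570)/3570 = 6.2549.
N(t) = K/(1 + A·e^(−rt)) = 25900/(1 + 6.2549×e^(−0.399×10.1)).
e^(−4.03) = 0.017776; denominator = 1 + 6.2549×0.017776 = 1.1112.
N = 25900/1.1112 = 23308.4.

23308 fronds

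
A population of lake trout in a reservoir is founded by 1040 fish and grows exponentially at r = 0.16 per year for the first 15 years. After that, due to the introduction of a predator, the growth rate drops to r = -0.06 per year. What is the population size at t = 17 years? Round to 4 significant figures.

Phase 1: N(15) = 1040·e^(0.16×15) = 1040·e^2.4 = 11464.1.
Phase 2 runs for 17 − 15 = 2 years at r = -0.06.
N(17) = 11464.1·e^(-0.06×2) = 11464.1·e^-0.12 = 10167.7.

10170 fish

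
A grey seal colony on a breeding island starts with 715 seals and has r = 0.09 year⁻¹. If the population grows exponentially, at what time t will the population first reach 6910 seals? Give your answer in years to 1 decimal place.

25.2 years

Set N₀·e^(rt) = 6910: e^(0.09·t) = 6910/715 = 9.6643.
0.09·t = ln(9.6643) = 2.2684, so t = 2.2684/0.09 = 25.205.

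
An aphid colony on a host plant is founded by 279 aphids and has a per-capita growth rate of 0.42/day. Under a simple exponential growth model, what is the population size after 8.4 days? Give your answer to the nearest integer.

N(t) = N₀·e^(rt) = 279 × e^(0.42×8.4) = 279 × e^3.528.
e^3.528 ≈ 34.056, so N ≈ 279 × 34.056 = 9501.56.

9502 aphids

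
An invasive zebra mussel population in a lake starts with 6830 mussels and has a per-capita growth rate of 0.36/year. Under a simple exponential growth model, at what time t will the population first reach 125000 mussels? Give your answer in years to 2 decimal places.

8.07 years

Set N₀·e^(rt) = 125000: e^(0.36·t) = 125000/6830 = 18.302.
0.36·t = ln(18.302) = 2.907, so t = 2.907/0.36 = 8.075.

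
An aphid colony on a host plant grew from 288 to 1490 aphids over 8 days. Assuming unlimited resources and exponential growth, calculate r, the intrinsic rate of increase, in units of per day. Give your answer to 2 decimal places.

From N(t) = N₀·e^(rt): e^(r·8) = 1490/288 = 5.1736.
r·8 = ln(5.1736) = 1.6436, so r = 1.6436/8 = 0.20545.

0.21 per day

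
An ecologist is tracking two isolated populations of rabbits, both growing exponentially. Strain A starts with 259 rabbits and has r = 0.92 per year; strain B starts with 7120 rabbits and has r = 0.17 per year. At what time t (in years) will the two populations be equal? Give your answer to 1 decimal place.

4.4 years

Set 259·e^(0.92t) = 7120·e^(0.17t).
e^((0.92 − 0.17)t) = 7120/259 → e^(0.75·t) = 27.49.
0.75·t = ln(27.49) = 3.3138, so t = 3.3138/0.75 = 4.4184.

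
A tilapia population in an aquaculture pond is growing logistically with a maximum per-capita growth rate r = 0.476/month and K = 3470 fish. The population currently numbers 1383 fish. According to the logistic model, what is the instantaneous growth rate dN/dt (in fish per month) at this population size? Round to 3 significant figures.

396 fish per month

dN/dt = rN(1 − N/K) = 0.476 × 1383 × (1 − 1383/3470).
1 − 1383/3470 = 0.60144; dN/dt = 0.476 × 1383 × 0.60144 = 395.93.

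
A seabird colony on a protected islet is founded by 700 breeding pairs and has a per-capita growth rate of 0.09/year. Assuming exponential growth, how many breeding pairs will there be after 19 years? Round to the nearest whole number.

3870 breeding pairs

N(t) = N₀·e^(rt) = 700 × e^(0.09×19) = 700 × e^1.71.
e^1.71 ≈ 5.529, so N ≈ 700 × 5.529 = 3870.27.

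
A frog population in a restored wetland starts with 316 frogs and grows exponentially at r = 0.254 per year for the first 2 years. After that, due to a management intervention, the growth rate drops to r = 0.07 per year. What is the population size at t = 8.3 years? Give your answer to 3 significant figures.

Phase 1: N(2) = 316·e^(0.254×2) = 316·e^0.508 = 525.181.
Phase 2 runs for 8.3 − 2 = 6.3 years at r = 0.07.
N(8.3) = 525.181·e^(0.07×6.3) = 525.181·e^0.441 = 816.268.

816 frogs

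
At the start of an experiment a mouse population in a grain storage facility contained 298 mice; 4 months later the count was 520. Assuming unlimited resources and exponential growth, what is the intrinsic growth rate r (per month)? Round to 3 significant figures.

From N(t) = N₀·e^(rt): e^(r·4) = 520/298 = 1.745.
r·4 = ln(1.745) = 0.55674, so r = 0.55674/4 = 0.13918.

0.139 per month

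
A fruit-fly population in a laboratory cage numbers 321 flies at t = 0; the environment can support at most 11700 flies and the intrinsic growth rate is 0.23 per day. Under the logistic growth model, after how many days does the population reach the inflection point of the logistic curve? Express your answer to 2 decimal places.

15.51 days

Logistic growth is fastest at N = K/2 = 5850.
A = (K − N₀)/N₀ = 35.449. Set K/(1 + A·e^(−rt)) = K/2 → A·e^(−rt) = 1.
e^(−0.23t) = 1/35.449 = 0.0282099, so t = ln(35.449)/0.23 = 3.5681/0.23 = 15.513.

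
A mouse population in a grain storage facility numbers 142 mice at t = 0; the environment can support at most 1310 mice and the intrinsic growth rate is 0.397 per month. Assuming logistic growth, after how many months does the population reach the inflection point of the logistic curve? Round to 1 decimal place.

5.3 months

Logistic growth is fastest at N = K/2 = 655.
A = (K − N₀)/N₀ = 8.2254. Set K/(1 + A·e^(−rt)) = K/2 → A·e^(−rt) = 1.
e^(−0.397t) = 1/8.2254 = 0.121575, so t = ln(8.2254)/0.397 = 2.1072/0.397 = 5.3079.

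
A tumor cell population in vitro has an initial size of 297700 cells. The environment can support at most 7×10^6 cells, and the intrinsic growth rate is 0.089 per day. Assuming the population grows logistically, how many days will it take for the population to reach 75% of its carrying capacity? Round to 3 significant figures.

47.3 days

A = (K − N₀)/N₀ = (7×10^6 − 297700)/297700 = 22.514.
Solve 7×10^6/(1 + 22.514·e^(−0.089t)) = 5.25×10^6: 1 + 22.514·e^(−0.089t) = 1.3333, so e^(−0.089t) = 0.0148059.
−0.089·t = ln(0.0148059) = -4.2127, so t = 4.2127/0.089 = 47.334.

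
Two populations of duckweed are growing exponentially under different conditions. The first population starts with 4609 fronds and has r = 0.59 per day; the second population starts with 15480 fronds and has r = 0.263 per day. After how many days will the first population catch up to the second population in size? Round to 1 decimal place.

Set 4609·e^(0.59t) = 15480·e^(0.263t).
e^((0.59 − 0.263)t) = 15480/4609 → e^(0.327·t) = 3.3586.
0.327·t = ln(3.3586) = 1.2115, so t = 1.2115/0.327 = 3.705.

3.7 days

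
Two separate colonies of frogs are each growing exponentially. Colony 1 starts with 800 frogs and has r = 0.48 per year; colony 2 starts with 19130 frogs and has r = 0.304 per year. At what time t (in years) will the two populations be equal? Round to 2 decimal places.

Set 800·e^(0.48t) = 19130·e^(0.304t).
e^((0.48 − 0.304)t) = 19130/800 → e^(0.176·t) = 23.913.
0.176·t = ln(23.913) = 3.1744, so t = 3.1744/0.176 = 18.036.

18.04 years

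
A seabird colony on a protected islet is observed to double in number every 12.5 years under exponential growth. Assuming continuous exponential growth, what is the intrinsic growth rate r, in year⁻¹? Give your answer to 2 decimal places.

0.06 per year

r = ln(2)/t_d = 0.6931/12.5 = 0.055452.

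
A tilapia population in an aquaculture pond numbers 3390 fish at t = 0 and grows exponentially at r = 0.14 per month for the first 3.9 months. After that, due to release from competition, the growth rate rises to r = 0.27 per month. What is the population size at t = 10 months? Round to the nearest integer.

30381 fish

Phase 1: N(3.9) = 3390·e^(0.14×3.9) = 3390·e^0.546 = 5852.27.
Phase 2 runs for 10 − 3.9 = 6.1 months at r = 0.27.
N(10) = 5852.27·e^(0.27×6.1) = 5852.27·e^1.647 = 30381.4.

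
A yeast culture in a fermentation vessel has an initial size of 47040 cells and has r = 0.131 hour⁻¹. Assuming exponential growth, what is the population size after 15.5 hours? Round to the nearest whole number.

358346 cells

N(t) = N₀·e^(rt) = 47040 × e^(0.131×15.5) = 47040 × e^2.03.
e^2.03 ≈ 7.6179, so N ≈ 47040 × 7.6179 = 358346.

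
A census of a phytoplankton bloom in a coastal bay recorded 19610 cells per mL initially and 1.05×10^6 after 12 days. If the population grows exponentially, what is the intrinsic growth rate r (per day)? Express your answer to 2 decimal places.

0.33 per day

From N(t) = N₀·e^(rt): e^(r·12) = 1.05×10^6/19610 = 53.544.
r·12 = ln(53.544) = 3.9805, so r = 3.9805/12 = 0.33171.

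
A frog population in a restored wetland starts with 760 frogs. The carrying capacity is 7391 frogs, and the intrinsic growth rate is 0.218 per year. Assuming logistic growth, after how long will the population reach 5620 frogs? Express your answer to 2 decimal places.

A = (K − N₀)/N₀ = (7391 − 760)/760 = 8.725.
Solve 7391/(1 + 8.725·e^(−0.218t)) = 5620: 1 + 8.725·e^(−0.218t) = 1.3151, so e^(−0.218t) = 0.0361174.
−0.218·t = ln(0.0361174) = -3.321, so t = 3.321/0.218 = 15.234.

15.23 years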